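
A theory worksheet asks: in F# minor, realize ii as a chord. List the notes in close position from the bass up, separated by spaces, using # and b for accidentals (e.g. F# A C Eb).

G# B D#

Scale degree 2 in F# minor is G#; here the chord built on it is altered to a minor triad. ii is the minor supertonic, borrowed from the parallel major (the Dorian ii).
So the chord is G#-B-D#, a minor triad.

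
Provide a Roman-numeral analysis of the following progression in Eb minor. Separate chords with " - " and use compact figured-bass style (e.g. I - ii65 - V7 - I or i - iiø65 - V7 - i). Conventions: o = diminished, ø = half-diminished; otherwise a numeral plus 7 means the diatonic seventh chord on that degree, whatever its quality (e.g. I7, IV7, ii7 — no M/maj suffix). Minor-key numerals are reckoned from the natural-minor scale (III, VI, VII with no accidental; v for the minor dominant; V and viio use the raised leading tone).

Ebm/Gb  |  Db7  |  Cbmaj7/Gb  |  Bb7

i6 - VII7 - VI43 - V7

Ebm/Gb has root Eb, degree 1 in Eb minor, so i6.
Db7 has root Db, degree 7 in Eb minor, so VII7.
Cbmaj7/Gb: root Cb is the submediant; major seventh chord there is VI43.
Bb7: root Bb is the dominant; dominant seventh chord there is V7.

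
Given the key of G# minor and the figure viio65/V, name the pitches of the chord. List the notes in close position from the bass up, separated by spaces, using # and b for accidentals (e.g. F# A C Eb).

The slash marks an applied leading-tone chord: viio of V. In G# minor, V is D#, so the leading tone to it is C##, a half step below.
Building a fully diminished seventh chord on C## gives C##-E#-G#-B.
With the 65 figure the chord is in first inversion; from the bass E# upward in close position it reads E#-G#-B-C##.

E# G# B C##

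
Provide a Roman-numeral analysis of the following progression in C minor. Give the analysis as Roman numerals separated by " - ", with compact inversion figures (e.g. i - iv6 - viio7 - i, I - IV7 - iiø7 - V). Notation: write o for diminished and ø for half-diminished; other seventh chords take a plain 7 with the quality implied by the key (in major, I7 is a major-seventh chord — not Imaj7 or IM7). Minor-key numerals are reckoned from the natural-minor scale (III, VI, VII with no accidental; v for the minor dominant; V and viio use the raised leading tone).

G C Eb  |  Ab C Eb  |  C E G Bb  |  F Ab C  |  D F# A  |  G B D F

G-C-Eb: root C is the tonic; minor triad there is i64.
Ab-C-Eb has root Ab, degree 6 in C minor, so VI.
C-E-G-Bb is the secondary dominant of iv (dominant seventh chord on C): V7/iv.
F-Ab-C has root F, degree 4 in C minor, so iv.
D-F#-A is the secondary dominant of V (major triad on D): V/V.
G-B-D-F has root G, degree 5 in C minor, so V7.

i64 - VI - V7/iv - iv - V/V - V7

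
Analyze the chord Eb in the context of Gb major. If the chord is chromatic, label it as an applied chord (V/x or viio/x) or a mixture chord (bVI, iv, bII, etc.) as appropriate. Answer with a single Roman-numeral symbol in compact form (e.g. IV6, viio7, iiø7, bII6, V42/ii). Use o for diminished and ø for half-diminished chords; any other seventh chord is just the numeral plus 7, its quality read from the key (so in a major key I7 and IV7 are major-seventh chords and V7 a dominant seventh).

The pitches Eb-G-Bb form a major triad rooted on Eb.
Eb is not a diatonic chord root with this quality in Gb major, but it lies a perfect fifth above Ab (ii), so the chord functions as an applied dominant of ii.

V/ii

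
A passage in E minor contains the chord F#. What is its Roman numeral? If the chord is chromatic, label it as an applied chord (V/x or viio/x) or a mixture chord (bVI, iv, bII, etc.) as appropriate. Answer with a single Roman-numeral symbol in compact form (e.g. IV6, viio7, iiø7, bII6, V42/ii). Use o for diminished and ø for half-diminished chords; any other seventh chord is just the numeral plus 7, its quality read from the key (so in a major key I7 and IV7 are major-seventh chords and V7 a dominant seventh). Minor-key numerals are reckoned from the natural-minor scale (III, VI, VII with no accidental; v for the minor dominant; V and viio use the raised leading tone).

The pitches F#-A#-C# form a major triad rooted on F#.
F# is not a diatonic chord root with this quality in E minor, but it lies a perfect fifth above B (V), so the chord functions as an applied dominant of V.

V/V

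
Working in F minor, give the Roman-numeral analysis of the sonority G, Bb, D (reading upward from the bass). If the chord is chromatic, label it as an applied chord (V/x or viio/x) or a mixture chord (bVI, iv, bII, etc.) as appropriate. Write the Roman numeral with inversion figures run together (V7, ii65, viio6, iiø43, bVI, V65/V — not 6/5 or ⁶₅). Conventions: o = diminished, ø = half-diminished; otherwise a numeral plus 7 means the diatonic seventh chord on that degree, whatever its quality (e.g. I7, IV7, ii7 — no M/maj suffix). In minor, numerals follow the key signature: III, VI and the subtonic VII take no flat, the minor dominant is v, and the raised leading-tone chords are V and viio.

ii

Stacked in thirds the chord is G-Bb-D: a minor triad on G.
G is the second degree of F minor. This is the minor supertonic, borrowed from the parallel major (the Dorian ii).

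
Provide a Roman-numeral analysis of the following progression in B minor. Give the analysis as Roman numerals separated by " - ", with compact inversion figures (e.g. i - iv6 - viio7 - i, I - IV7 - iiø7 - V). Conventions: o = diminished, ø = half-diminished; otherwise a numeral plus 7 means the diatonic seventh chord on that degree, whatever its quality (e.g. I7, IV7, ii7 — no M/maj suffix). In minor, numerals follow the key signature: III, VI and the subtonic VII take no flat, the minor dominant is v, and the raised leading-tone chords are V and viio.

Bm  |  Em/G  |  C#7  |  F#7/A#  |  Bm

i - iv6 - V7/V - V65 - i

Bm: minor triad on B = scale degree 1 → i.
Em/G: minor triad on E = scale degree 4 → iv6.
C#7: chromatic; C# is V of V, so V7/V.
F#7/A#: dominant seventh chord on F# = scale degree 5 → V65.
Bm: minor triad on B = scale degree 1 → i.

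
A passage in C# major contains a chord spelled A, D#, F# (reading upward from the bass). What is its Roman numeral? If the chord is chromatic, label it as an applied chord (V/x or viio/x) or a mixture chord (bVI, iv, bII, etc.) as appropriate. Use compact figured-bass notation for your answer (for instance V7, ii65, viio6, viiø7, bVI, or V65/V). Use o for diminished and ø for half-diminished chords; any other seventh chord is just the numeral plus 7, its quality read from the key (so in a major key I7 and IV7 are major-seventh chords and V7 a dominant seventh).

Stacked in thirds the chord is D#-F#-A: a diminished triad on D#.
D# is the second degree of C# major. This is the diminished supertonic triad, borrowed from the parallel minor.
With A in the bass the chord is in second inversion, so the figured bass is 64.

iio64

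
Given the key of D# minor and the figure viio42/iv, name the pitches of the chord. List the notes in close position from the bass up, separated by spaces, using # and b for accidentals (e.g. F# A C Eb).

E F## A# C#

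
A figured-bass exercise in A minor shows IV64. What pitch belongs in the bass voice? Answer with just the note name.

IV in A minor has root D; the chord is D-F#-A.
The figure 64 means second inversion — the fifth is in the bass.

A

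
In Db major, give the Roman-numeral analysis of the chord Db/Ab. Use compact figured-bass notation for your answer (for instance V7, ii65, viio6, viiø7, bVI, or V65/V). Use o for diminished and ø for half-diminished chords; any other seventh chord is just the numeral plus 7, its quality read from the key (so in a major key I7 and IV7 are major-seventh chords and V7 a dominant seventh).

I64

Stacked in thirds the chord is Db-F-Ab: a major triad on Db.
In Db major, Db is the tonic; the diatonic major triad there is I.
With Ab in the bass the chord is in second inversion, so the figured bass is 64.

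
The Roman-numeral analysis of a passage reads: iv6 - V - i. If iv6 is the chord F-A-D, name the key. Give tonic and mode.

The anchor chord is a minor triad on D, labeled iv6.
If D is scale degree 4 and the mode makes that degree carry a minor triad, the tonic is A and the mode is minor.

A minor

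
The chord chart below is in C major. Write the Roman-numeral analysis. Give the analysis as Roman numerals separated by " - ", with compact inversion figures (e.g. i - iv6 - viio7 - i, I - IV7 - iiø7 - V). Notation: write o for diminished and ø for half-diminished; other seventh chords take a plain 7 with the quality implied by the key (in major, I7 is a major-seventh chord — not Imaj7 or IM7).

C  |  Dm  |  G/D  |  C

I - ii - V64 - I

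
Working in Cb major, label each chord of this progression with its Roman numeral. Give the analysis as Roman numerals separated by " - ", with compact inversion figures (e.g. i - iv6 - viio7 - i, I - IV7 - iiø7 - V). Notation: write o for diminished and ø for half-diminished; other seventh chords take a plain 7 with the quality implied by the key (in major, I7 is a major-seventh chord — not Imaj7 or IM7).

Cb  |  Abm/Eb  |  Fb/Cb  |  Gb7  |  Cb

I - vi64 - IV64 - V7 - I

Cb has root Cb, degree 1 in Cb major, so I.
Abm/Eb: root Ab is the submediant; minor triad there is vi64.
Fb/Cb: major triad on Fb = scale degree 4 → IV64.
Gb7: dominant seventh chord on Gb = scale degree 5 → V7.
Cb: major triad on Cb = scale degree 1 → I.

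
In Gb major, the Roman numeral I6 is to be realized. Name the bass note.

Bb

I in Gb major has root Gb; the chord is Gb-Bb-Db.
The figure 6 means first inversion — the third is in the bass.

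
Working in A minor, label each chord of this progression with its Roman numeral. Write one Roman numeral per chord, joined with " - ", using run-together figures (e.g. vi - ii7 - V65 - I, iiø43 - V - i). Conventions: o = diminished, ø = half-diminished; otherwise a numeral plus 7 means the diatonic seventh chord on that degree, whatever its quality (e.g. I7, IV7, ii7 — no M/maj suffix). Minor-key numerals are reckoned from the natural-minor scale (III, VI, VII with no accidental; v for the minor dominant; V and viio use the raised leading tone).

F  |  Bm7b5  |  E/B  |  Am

VI - iiø7 - V64 - i

F has root F, degree 6 in A minor, so VI.
Bm7b5: half-diminished seventh chord on B = scale degree 2 → iiø7.
E/B: root E is the dominant; major triad there is V64.
Am: minor triad on A = scale degree 1 → i.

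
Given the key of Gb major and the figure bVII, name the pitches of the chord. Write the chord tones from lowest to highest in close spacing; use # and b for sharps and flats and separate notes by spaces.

bVII is a major triad on the lowered seventh degree (the subtonic), borrowed from the parallel minor. In Gb major that root is Fb.
So the chord is Fb-Ab-Cb, a major triad.

Fb Ab Cb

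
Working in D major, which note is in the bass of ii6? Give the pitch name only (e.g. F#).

G

ii in D major has root E; the chord is E-G-B.
The figure 6 means first inversion — the third is in the bass.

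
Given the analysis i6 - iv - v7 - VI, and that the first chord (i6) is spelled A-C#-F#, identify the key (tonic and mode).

i6 is given as A-C#-F# — a minor triad with root F#.
If F# is scale degree 1 and the mode makes that degree carry a minor triad, the tonic is F# and the mode is minor.

F# minor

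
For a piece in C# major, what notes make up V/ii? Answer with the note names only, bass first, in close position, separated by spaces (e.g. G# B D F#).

A# C## E#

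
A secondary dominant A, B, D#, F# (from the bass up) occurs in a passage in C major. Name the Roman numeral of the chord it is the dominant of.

iii

The chord is a dominant seventh chord on B.
A dominant resolves down a perfect fifth: B → E. In C major, E is scale degree 3, i.e. iii.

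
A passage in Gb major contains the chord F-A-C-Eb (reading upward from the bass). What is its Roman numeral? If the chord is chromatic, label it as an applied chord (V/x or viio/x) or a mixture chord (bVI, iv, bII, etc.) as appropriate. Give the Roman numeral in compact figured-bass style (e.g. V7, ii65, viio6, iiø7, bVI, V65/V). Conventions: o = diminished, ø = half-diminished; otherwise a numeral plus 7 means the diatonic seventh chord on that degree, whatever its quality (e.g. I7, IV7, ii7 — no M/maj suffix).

V7/iii

The pitches F-A-C-Eb form a dominant seventh chord rooted on F.
F is not a diatonic chord root with this quality in Gb major, but it lies a perfect fifth above Bb (iii), so the chord functions as an applied dominant of iii.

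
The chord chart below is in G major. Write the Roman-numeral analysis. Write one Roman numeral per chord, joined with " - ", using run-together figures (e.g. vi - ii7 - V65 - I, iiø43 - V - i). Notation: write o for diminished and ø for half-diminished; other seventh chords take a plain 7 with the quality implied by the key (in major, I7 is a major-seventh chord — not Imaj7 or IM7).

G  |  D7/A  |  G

I - V43 - I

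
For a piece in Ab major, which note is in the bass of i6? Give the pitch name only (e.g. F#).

Cb

i in Ab major has root Ab; the chord is Ab-Cb-Eb.
The figure 6 means first inversion — the third is in the bass.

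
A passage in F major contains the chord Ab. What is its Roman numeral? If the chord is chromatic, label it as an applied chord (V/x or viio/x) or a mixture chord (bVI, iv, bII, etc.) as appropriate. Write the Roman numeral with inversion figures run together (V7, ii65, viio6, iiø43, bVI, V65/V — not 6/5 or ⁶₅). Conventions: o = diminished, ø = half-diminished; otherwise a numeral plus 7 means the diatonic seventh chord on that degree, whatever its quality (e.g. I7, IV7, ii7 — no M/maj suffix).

The pitches Ab-C-Eb form a major triad rooted on Ab.
Ab is the lowered third degree of F major (diatonic 3 would be A). This is a major triad on the lowered third degree, borrowed from the parallel minor.

bIII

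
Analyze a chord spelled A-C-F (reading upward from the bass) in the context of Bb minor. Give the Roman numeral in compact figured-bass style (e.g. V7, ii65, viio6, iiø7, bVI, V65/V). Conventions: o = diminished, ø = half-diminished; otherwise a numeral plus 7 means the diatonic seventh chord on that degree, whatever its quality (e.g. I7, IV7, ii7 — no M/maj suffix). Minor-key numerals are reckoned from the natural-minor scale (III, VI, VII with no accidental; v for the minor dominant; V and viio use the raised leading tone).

Stacked in thirds the chord is F-A-C: a major triad on F.
F is scale degree 5 in Bb minor, and a major triad on that degree is written V.
With A in the bass the chord is in first inversion, so the figured bass is 6.

V6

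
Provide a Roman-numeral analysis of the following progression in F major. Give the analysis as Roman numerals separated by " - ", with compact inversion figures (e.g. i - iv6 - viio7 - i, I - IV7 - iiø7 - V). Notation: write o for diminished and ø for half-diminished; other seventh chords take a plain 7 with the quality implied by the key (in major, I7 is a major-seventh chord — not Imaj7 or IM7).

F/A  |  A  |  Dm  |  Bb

F/A has root F, degree 1 in F major, so I6.
A is the secondary dominant of vi (major triad on A): V/vi.
Dm: minor triad on D = scale degree 6 → vi.
Bb: major triad on Bb = scale degree 4 → IV.

I6 - V/vi - vi - IV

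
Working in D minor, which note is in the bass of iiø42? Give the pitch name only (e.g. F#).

iiø in D minor has root E; the chord is E-G-Bb-D.
The figure 42 means third inversion — the seventh is in the bass.

D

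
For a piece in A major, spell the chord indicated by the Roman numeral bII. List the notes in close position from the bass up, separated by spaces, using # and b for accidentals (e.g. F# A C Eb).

Bb D F

Scale degree 2 in A major is B; lowering it a half step gives Bb. bII is the Neapolitan chord — a major triad on the lowered second degree.
So the chord is Bb-D-F.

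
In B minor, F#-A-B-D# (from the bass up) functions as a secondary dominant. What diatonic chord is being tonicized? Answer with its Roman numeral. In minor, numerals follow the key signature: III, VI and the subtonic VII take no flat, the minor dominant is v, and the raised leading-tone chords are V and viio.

iv

The chord is a dominant seventh chord on B.
A dominant resolves down a perfect fifth: B → E. In B minor, E is scale degree 4, i.e. iv.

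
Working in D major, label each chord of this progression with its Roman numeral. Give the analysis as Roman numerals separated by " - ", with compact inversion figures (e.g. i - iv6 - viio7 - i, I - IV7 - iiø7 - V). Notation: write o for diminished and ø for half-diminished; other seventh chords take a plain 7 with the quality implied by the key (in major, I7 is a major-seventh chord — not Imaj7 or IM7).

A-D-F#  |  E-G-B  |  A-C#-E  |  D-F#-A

I64 - ii - V - I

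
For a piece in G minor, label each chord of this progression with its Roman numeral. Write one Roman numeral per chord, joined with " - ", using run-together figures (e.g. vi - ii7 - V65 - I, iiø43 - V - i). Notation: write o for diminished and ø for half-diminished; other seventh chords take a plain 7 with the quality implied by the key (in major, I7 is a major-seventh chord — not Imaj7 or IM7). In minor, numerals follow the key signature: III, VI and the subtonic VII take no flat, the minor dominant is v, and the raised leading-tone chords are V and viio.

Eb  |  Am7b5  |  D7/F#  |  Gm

VI - iiø7 - V65 - i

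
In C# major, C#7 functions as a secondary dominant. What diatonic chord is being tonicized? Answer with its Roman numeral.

The chord is a dominant seventh chord on C#.
A dominant resolves down a perfect fifth: C# → F#. In C# major, F# is scale degree 4, i.e. IV.

IV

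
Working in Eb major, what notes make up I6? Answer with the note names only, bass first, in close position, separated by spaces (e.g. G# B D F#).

G Bb Eb

In Eb major, scale degree 1 is Eb, and the diatonic chord built there is a major triad.
That chord is spelled Eb-G-Bb.
With the 6 figure the chord is in first inversion; from the bass G upward in close position it reads G-Bb-Eb.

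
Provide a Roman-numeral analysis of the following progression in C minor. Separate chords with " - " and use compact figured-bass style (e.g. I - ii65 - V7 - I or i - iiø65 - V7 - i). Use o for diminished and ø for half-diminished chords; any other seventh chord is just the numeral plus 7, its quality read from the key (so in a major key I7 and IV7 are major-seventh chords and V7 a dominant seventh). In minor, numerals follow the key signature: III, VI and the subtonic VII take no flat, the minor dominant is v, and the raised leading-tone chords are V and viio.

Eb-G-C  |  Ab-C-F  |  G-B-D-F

i6 - iv6 - V7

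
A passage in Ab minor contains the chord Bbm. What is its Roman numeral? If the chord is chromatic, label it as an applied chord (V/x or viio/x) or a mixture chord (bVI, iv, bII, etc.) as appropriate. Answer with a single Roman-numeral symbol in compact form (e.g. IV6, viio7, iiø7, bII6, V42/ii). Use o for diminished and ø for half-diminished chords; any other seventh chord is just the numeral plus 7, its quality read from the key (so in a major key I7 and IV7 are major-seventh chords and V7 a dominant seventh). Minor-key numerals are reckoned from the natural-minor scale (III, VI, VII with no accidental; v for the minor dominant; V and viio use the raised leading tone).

ii

The pitches Bb-Db-F form a minor triad rooted on Bb.
Bb is the second degree of Ab minor. This is the minor supertonic, borrowed from the parallel major (the Dorian ii).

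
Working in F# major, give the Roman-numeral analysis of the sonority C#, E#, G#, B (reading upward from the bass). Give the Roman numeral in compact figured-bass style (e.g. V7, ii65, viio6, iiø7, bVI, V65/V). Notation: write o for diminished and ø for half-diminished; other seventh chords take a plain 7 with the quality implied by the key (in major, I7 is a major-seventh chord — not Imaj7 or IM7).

The pitches C#-E#-G#-B form a dominant seventh chord rooted on C#.
C# is scale degree 5 in F# major, and a dominant seventh chord on that degree is written V7.

V7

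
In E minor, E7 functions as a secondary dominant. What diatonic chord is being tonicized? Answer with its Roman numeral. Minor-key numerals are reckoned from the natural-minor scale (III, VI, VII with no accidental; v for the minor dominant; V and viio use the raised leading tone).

iv

The chord is a dominant seventh chord on E.
A dominant resolves down a perfect fifth: E → A. In E minor, A is scale degree 4, i.e. iv.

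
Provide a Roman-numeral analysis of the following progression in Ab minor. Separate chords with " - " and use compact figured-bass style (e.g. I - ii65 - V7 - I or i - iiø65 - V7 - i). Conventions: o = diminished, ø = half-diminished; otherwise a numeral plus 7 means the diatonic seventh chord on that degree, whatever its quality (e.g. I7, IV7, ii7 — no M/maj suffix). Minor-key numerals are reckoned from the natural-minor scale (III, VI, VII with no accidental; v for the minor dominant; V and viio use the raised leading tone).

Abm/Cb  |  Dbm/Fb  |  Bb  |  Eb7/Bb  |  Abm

Abm/Cb: root Ab is the tonic; minor triad there is i6.
Dbm/Fb has root Db, degree 4 in Ab minor, so iv6.
Bb is the secondary dominant of V (major triad on Bb): V/V.
Eb7/Bb: root Eb is the dominant; dominant seventh chord there is V43.
Abm: minor triad on Ab = scale degree 1 → i.

i6 - iv6 - V/V - V43 - i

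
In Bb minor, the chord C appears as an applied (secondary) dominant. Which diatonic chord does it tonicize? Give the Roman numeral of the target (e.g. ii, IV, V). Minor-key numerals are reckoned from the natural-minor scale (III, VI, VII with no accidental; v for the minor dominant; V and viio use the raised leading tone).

V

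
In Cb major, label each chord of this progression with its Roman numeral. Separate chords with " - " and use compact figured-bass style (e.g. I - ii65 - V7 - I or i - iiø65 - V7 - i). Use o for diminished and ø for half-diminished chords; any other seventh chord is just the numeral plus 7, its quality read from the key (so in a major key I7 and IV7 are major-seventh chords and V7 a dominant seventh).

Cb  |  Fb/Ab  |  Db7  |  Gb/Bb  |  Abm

Cb: root Cb is the tonic; major triad there is I.
Fb/Ab has root Fb, degree 4 in Cb major, so IV6.
Db7: chromatic; Db is V of V, so V7/V.
Gb/Bb: major triad on Gb = scale degree 5 → V6.
Abm: root Ab is the submediant; minor triad there is vi.

I - IV6 - V7/V - V6 - vi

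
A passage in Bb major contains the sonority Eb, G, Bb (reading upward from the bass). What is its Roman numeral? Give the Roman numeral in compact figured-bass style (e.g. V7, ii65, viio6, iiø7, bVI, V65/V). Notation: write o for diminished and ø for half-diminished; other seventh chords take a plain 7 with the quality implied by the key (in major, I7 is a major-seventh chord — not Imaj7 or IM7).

IV

Stacked in thirds the chord is Eb-G-Bb: a major triad on Eb.
Eb is scale degree 4 in Bb major, and a major triad on that degree is written IV.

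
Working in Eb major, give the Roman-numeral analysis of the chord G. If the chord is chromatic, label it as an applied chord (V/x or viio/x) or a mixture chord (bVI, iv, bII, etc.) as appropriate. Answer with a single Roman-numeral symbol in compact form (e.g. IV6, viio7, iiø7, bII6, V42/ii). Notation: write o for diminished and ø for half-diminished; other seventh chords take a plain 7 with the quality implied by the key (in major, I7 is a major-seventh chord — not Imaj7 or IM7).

V/vi

Stacked in thirds the chord is G-B-D: a major triad on G.
G is not a diatonic chord root with this quality in Eb major, but it lies a perfect fifth above C (vi), so the chord functions as an applied dominant of vi.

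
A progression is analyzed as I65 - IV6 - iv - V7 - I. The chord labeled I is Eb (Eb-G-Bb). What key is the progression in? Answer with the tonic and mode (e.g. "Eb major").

The chord Eb is a major triad rooted on Eb; its label is I.
If Eb is scale degree 1 and the mode makes that degree carry a major triad, the tonic is Eb and the mode is major.

Eb major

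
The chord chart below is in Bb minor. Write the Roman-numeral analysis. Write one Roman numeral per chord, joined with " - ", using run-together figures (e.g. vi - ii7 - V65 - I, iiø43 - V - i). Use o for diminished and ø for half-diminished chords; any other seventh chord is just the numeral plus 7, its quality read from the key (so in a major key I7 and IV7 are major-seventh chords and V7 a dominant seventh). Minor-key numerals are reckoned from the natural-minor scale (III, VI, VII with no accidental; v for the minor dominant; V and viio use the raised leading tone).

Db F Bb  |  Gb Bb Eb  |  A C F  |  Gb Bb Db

Db-F-Bb: root Bb is the tonic; minor triad there is i6.
Gb-Bb-Eb has root Eb, degree 4 in Bb minor, so iv6.
A-C-F: major triad on F = scale degree 5 → V6.
Gb-Bb-Db: major triad on Gb = scale degree 6 → VI.

i6 - iv6 - V6 - VI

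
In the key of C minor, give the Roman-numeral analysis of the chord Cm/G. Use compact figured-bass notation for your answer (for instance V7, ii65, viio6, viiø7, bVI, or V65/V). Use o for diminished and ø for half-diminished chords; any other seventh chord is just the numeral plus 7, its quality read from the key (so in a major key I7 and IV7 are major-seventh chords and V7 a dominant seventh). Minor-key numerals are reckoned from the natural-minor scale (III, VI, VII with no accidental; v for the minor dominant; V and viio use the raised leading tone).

Stacked in thirds the chord is C-Eb-G: a minor triad on C.
C is scale degree 1 in C minor, and a minor triad on that degree is written i.
With G in the bass the chord is in second inversion, so the figured bass is 64.

i64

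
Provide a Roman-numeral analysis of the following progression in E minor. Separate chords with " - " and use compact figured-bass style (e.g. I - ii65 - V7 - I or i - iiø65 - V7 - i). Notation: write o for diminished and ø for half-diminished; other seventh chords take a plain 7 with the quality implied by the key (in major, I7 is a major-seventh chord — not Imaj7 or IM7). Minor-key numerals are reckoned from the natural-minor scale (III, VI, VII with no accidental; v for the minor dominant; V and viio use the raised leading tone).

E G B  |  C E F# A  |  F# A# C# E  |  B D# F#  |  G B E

E-G-B has root E, degree 1 in E minor, so i.
C-E-F#-A: root F# is the supertonic; half-diminished seventh chord there is iiø43.
F#-A#-C#-E is the secondary dominant of V (dominant seventh chord on F#): V7/V.
B-D#-F#: root B is the dominant; major triad there is V.
G-B-E has root E, degree 1 in E minor, so i6.

i - iiø43 - V7/V - V - i6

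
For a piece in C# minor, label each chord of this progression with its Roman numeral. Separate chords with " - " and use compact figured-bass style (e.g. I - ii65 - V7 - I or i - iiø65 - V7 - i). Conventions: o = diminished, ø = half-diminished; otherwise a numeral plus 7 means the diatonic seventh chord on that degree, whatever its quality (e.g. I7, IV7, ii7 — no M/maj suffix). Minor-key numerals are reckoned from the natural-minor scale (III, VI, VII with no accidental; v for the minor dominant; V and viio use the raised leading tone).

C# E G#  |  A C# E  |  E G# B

C#-E-G# has root C#, degree 1 in C# minor, so i.
A-C#-E: root A is the submediant; major triad there is VI.
E-G#-B has root E, degree 3 in C# minor, so III.

i - VI - III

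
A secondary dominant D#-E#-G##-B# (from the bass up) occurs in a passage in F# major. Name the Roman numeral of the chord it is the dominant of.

The chord is a dominant seventh chord on E#.
A dominant resolves down a perfect fifth: E# → A#. In F# major, A# is scale degree 3, i.e. iii.

iii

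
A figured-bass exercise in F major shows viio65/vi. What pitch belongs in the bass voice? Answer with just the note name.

E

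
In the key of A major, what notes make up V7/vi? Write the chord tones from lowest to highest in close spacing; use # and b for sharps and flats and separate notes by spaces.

The slash means an applied dominant: we want the dominant of vi. In A major, vi is F# minor, and its dominant is built on C#.
Building a dominant seventh chord on C# gives C#-E#-G#-B.

C# E# G# B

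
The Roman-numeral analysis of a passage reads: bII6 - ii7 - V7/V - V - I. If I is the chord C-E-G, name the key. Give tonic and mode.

C major

The anchor chord is a major triad on C, labeled I.
If C is scale degree 1 and the mode makes that degree carry a major triad, the tonic is C and the mode is major.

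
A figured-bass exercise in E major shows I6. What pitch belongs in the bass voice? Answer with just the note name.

G#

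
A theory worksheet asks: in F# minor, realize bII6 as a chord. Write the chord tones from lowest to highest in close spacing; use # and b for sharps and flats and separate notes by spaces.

B D G

bII6 is the Neapolitan sixth — a major triad on the lowered second degree, here in its customary first inversion. In F# minor that root is G.
So the chord is G-B-D.
With the 6 figure the chord is in first inversion; from the bass B upward in close position it reads B-D-G.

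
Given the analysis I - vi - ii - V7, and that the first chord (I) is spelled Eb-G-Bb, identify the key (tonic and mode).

Eb major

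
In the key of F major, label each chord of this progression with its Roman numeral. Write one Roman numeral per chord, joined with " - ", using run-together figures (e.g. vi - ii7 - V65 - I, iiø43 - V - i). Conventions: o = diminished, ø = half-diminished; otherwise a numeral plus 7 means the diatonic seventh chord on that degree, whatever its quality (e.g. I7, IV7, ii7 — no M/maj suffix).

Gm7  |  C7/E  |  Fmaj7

ii7 - V65 - I7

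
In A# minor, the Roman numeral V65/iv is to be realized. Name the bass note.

C##

The applied chord V65/iv is rooted on A#: A#-C##-E#-G#.
The figure 65 means first inversion — the third is in the bass.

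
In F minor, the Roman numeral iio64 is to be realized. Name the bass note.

Db

iio in F minor has root G; the chord is G-Bb-Db.
The figure 64 means second inversion — the fifth is in the bass.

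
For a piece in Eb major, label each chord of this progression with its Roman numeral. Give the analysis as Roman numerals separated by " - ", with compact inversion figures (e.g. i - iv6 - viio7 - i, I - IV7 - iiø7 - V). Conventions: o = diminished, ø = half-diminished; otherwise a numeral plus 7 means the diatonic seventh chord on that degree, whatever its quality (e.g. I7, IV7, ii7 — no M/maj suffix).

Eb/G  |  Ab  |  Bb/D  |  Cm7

Eb/G: root Eb is the tonic; major triad there is I6.
Ab: root Ab is the subdominant; major triad there is IV.
Bb/D: major triad on Bb = scale degree 5 → V6.
Cm7 has root C, degree 6 in Eb major, so vi7.

I6 - IV - V6 - vi7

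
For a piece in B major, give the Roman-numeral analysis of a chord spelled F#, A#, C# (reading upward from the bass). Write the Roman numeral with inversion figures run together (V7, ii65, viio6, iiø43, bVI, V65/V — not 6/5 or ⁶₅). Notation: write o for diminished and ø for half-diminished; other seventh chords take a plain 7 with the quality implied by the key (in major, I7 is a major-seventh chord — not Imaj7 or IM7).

V

The pitches F#-A#-C# form a major triad rooted on F#.
F# is scale degree 5 in B major, and a major triad on that degree is written V.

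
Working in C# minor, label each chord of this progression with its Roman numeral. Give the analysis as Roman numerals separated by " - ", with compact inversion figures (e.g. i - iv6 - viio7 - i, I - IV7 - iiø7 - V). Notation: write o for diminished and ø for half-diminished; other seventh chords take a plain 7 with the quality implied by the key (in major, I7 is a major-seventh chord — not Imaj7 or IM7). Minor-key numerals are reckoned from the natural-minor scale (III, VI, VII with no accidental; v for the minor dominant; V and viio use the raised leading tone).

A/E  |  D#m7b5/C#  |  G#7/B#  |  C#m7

A/E: root A is the submediant; major triad there is VI64.
D#m7b5/C#: root D# is the supertonic; half-diminished seventh chord there is iiø42.
G#7/B# has root G#, degree 5 in C# minor, so V65.
C#m7: minor seventh chord on C# = scale degree 1 → i7.

VI64 - iiø42 - V65 - i7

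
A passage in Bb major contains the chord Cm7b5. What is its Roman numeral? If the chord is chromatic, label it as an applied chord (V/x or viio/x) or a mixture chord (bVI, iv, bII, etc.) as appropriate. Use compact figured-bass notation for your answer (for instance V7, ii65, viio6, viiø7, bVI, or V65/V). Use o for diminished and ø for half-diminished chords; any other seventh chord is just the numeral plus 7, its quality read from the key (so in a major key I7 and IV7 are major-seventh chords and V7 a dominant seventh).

The pitches C-Eb-Gb-Bb form a half-diminished seventh chord rooted on C.
C is the second degree of Bb major. This is the half-diminished supertonic seventh, borrowed from the parallel minor.

iiø7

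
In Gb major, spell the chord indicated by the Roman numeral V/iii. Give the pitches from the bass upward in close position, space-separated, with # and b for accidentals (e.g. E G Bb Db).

F A C

V/iii is a secondary dominant — the dominant triad of iii. iii in Gb major is Bb, so the applied chord's root is F, a perfect fifth above.
Building a major triad on F gives F-A-C.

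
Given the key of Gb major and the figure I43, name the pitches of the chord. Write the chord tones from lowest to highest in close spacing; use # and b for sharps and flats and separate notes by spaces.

In Gb major, scale degree 1 is Gb, and the diatonic chord built there is a major seventh chord.
Stacking thirds from Gb gives Gb-Bb-Db-F.
With the 43 figure the chord is in second inversion; from the bass Db upward in close position it reads Db-F-Gb-Bb.

Db F Gb Bb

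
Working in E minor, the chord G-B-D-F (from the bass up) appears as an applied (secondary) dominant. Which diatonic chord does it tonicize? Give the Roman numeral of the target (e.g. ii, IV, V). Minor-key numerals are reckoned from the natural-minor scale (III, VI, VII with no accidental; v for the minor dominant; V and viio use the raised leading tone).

VI

The chord is a dominant seventh chord on G.
A dominant resolves down a perfect fifth: G → C. In E minor, C is scale degree 6, i.e. VI.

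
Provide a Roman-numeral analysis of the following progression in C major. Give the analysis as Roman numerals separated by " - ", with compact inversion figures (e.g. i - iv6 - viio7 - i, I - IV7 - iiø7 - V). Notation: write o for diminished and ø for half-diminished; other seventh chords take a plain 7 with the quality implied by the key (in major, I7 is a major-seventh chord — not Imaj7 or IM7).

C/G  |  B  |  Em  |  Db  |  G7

I64 - V/iii - iii - bII - V7

C/G has root C, degree 1 in C major, so I64.
B: chromatic; B is V of iii, so V/iii.
Em: root E is the mediant; minor triad there is iii.
Db is non-diatonic — a major triad on the lowered supertonic (Db): the Neapolitan chord, bII.
G7: root G is the dominant; dominant seventh chord there is V7.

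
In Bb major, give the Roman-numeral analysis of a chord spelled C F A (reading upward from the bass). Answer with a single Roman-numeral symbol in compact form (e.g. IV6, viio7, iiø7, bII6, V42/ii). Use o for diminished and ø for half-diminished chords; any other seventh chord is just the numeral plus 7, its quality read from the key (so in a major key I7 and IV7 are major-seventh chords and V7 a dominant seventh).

V64

Stacked in thirds the chord is F-A-C: a major triad on F.
In Bb major, F is the dominant; the diatonic major triad there is V.
With C in the bass the chord is in second inversion, so the figured bass is 64.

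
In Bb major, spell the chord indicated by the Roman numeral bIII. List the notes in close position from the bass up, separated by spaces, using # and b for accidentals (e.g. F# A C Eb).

bIII is a major triad on the lowered third degree, borrowed from the parallel minor. In Bb major that root is Db.
So the chord is Db-F-Ab.

Db F Ab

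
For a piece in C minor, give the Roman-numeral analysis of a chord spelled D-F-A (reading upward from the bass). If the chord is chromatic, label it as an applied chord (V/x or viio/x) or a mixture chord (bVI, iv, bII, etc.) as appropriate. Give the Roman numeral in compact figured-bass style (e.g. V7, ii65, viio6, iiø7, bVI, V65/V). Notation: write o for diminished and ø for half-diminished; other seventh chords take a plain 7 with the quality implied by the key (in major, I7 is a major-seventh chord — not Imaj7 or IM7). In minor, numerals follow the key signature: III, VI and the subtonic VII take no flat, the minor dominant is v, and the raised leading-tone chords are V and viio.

ii

The pitches D-F-A form a minor triad rooted on D.
D is the second degree of C minor. This is the minor supertonic, borrowed from the parallel major (the Dorian ii).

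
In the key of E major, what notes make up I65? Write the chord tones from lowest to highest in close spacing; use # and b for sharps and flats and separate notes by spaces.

G# B D# E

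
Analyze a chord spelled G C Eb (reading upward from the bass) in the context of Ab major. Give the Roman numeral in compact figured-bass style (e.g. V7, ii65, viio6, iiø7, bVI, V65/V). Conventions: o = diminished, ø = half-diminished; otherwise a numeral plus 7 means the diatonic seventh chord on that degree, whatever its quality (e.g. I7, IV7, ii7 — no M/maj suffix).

iii64

The pitches C-Eb-G form a minor triad rooted on C.
C is scale degree 3 in Ab major, and a minor triad on that degree is written iii.
With G in the bass the chord is in second inversion, so the figured bass is 64.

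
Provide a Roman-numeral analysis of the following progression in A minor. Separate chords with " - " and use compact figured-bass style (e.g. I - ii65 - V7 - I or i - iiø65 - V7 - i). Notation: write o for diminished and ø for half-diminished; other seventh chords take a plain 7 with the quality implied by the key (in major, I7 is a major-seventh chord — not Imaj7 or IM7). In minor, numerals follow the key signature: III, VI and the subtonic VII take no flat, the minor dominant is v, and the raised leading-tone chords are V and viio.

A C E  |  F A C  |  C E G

i - VI - III

A-C-E: minor triad on A = scale degree 1 → i.
F-A-C: major triad on F = scale degree 6 → VI.
C-E-G has root C, degree 3 in A minor, so III.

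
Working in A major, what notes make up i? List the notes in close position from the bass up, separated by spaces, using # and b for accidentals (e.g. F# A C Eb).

Scale degree 1 in A major is A; here the chord built on it is altered to a minor triad. i is the minor tonic, borrowed from the parallel minor.
So the chord is A-C-E, a minor triad.

A C E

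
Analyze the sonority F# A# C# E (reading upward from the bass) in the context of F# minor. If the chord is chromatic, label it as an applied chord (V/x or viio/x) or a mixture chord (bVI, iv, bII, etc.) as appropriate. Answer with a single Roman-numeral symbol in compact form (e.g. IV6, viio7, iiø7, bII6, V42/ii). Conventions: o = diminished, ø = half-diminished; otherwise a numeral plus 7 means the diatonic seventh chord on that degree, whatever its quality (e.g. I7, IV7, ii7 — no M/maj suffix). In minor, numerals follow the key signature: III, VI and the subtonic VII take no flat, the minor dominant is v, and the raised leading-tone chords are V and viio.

Stacked in thirds the chord is F#-A#-C#-E: a dominant seventh chord on F#.
F# is not a diatonic chord root with this quality in F# minor, but it lies a perfect fifth above B (iv), so the chord functions as an applied dominant of iv.

V7/iv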